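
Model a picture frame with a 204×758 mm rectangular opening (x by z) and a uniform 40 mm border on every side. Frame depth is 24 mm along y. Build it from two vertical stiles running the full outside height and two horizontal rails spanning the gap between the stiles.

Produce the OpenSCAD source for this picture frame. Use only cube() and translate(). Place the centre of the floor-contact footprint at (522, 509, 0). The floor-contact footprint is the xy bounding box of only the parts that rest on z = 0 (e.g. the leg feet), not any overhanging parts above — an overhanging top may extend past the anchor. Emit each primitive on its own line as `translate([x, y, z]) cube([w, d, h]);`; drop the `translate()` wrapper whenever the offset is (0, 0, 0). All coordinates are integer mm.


translate([380, 497, 0]) cube([40, 24, 838]);
translate([624, 497, 0]) cube([40, 24, 838]);
translate([420, 497, 0]) cube([204, 24, 40]);
translate([420, 497, 798]) cube([204, 24, 40]);


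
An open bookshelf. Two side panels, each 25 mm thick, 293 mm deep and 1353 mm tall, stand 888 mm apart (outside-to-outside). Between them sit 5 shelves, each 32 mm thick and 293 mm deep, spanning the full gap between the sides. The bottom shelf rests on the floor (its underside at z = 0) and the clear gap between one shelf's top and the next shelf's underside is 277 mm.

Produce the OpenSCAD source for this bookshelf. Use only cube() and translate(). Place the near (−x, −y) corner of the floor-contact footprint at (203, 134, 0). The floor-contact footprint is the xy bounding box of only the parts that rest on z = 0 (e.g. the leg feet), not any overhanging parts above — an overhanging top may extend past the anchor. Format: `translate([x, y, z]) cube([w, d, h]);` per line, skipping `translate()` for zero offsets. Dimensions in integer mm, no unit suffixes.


translate([203, 134, 0]) cube([25, 293, 1353]);
translate([1066, 134, 0]) cube([25, 293, 1353]);
translate([228, 134, 0]) cube([838, 293, 32]);
translate([228, 134, 309]) cube([838, 293, 32]);
translate([228, 134, 618]) cube([838, 293, 32]);
translate([228, 134, 927]) cube([838, 293, 32]);
translate([228, 134, 1236]) cube([838, 293, 32]);


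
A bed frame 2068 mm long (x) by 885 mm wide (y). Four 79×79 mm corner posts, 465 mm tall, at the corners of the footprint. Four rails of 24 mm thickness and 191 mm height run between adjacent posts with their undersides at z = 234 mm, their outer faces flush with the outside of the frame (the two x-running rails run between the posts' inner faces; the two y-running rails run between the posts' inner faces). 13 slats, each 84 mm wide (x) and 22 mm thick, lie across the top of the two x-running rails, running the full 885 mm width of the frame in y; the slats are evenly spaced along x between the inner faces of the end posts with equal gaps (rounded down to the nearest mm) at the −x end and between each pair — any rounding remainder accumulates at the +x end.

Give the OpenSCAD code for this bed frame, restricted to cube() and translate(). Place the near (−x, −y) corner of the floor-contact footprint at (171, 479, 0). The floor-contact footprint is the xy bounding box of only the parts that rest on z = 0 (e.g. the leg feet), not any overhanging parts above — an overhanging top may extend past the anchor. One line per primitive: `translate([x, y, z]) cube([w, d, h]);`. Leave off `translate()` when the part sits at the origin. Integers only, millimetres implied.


translate([171, 479, 0]) cube([79, 79, 465]);
translate([171, 1285, 0]) cube([79, 79, 465]);
translate([2160, 479, 0]) cube([79, 79, 465]);
translate([2160, 1285, 0]) cube([79, 79, 465]);
translate([250, 479, 234]) cube([1910, 24, 191]);
translate([250, 1340, 234]) cube([1910, 24, 191]);
translate([171, 558, 234]) cube([24, 727, 191]);
translate([2215, 558, 234]) cube([24, 727, 191]);
translate([308, 479, 425]) cube([84, 885, 22]);
translate([450, 479, 425]) cube([84, 885, 22]);
translate([592, 479, 425]) cube([84, 885, 22]);
translate([734, 479, 425]) cube([84, 885, 22]);
translate([876, 479, 425]) cube([84, 885, 22]);
translate([1018, 479, 425]) cube([84, 885, 22]);
translate([1160, 479, 425]) cube([84, 885, 22]);
translate([1302, 479, 425]) cube([84, 885, 22]);
translate([1444, 479, 425]) cube([84, 885, 22]);
translate([1586, 479, 425]) cube([84, 885, 22]);
translate([1728, 479, 425]) cube([84, 885, 22]);
translate([1870, 479, 425]) cube([84, 885, 22]);
translate([2012, 479, 425]) cube([84, 885, 22]);


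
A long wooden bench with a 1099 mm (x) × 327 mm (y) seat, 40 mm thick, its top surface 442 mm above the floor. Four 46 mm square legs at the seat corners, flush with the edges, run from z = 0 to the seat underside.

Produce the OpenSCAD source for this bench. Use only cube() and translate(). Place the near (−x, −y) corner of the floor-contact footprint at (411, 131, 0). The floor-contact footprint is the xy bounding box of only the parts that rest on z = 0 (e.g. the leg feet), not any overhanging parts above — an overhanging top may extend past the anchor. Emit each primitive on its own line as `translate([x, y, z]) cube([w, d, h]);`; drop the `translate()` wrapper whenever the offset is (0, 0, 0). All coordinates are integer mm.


// leg_h = 442 − 40 = 402
translate([411, 131, 402]) cube([1099, 327, 40]);
translate([411, 131, 0]) cube([46, 46, 402]);
translate([411, 412, 0]) cube([46, 46, 402]);
translate([1464, 131, 0]) cube([46, 46, 402]);
translate([1464, 412, 0]) cube([46, 46, 402]);


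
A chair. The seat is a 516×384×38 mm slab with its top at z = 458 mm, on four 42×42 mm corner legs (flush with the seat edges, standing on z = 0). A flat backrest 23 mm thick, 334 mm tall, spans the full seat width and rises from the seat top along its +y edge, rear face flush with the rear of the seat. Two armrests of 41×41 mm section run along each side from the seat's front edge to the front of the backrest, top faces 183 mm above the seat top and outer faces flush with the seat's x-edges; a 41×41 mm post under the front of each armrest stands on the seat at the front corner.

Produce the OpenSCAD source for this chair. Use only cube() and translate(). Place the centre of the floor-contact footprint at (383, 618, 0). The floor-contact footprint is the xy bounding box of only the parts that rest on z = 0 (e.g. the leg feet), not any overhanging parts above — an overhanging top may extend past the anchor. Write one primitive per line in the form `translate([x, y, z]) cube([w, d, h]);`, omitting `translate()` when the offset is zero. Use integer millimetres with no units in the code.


// leg_h = 458 - 38 = 420
// arm post h = 183 - 41 = 142
translate([125, 426, 420]) cube([516, 384, 38]);
translate([125, 426, 0]) cube([42, 42, 420]);
translate([599, 426, 0]) cube([42, 42, 420]);
translate([125, 768, 0]) cube([42, 42, 420]);
translate([599, 768, 0]) cube([42, 42, 420]);
translate([125, 787, 458]) cube([516, 23, 334]);
translate([125, 426, 600]) cube([41, 361, 41]);
translate([600, 426, 600]) cube([41, 361, 41]);
translate([125, 426, 458]) cube([41, 41, 142]);
translate([600, 426, 458]) cube([41, 41, 142]);


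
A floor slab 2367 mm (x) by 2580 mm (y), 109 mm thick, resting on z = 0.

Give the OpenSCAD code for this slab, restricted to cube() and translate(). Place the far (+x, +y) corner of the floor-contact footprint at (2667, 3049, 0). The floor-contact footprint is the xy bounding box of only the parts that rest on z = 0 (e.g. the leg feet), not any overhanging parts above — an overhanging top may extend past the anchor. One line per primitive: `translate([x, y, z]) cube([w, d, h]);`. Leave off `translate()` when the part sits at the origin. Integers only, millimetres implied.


translate([300, 469, 0]) cube([2367, 2580, 109]);


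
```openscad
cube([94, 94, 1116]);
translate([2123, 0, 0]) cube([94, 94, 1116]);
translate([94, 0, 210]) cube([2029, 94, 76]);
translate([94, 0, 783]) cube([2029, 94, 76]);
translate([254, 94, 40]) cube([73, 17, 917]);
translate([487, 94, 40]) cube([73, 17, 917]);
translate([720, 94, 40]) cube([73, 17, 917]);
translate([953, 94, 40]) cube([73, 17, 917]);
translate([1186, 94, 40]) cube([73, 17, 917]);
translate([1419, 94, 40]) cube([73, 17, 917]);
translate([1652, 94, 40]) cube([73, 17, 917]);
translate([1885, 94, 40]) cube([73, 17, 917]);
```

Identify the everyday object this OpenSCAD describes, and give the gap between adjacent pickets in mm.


A fence section. The picket gap is 160 mm.

Two posts, two rails, 8 pickets — a fence section. Span 2029 mm holds 8 pickets of 73 mm with 9 equal gaps: ⌊(2029 − 8·73) / 9⌋ = 160 mm.


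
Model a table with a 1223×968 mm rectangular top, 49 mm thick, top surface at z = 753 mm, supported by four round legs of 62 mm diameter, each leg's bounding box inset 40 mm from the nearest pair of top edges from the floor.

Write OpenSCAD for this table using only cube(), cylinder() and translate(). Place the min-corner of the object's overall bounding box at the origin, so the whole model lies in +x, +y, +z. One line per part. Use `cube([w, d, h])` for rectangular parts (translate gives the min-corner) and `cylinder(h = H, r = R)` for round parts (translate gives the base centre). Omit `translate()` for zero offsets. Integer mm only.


translate([0, 0, 704]) cube([1223, 968, 49]);
translate([71, 71, 0]) cylinder(h = 704, r = 31);
translate([1152, 71, 0]) cylinder(h = 704, r = 31);
translate([71, 897, 0]) cylinder(h = 704, r = 31);
translate([1152, 897, 0]) cylinder(h = 704, r = 31);


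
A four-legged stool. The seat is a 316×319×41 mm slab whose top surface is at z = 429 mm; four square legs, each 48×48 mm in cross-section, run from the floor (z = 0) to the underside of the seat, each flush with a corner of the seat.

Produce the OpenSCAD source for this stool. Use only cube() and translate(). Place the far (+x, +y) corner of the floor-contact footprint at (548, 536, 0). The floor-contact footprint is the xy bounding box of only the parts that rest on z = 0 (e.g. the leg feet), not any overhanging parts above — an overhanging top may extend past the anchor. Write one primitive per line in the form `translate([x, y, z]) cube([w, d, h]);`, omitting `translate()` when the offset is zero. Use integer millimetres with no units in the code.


// leg_h = 429 - 41 = 388
translate([232, 217, 388]) cube([316, 319, 41]);
translate([232, 217, 0]) cube([48, 48, 388]);
translate([500, 217, 0]) cube([48, 48, 388]);
translate([232, 488, 0]) cube([48, 48, 388]);
translate([500, 488, 0]) cube([48, 48, 388]);


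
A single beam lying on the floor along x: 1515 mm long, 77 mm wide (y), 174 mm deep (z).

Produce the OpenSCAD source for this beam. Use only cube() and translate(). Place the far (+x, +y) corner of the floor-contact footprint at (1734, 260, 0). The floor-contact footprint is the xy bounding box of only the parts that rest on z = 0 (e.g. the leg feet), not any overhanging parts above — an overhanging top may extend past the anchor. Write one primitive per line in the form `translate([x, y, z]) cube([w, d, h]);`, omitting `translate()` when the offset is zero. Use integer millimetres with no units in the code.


translate([219, 183, 0]) cube([1515, 77, 174]);


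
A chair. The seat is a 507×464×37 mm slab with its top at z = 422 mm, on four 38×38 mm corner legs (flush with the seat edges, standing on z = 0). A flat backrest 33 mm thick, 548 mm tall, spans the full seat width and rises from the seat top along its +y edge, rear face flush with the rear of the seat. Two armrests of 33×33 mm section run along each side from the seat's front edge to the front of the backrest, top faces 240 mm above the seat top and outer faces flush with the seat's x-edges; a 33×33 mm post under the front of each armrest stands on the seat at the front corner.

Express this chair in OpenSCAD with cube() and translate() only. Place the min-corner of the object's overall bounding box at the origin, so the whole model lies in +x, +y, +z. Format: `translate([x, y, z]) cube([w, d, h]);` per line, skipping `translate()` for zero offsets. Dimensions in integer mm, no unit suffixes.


translate([0, 0, 385]) cube([507, 464, 37]);
cube([38, 38, 385]);
translate([469, 0, 0]) cube([38, 38, 385]);
translate([0, 426, 0]) cube([38, 38, 385]);
translate([469, 426, 0]) cube([38, 38, 385]);
translate([0, 431, 422]) cube([507, 33, 548]);
translate([0, 0, 629]) cube([33, 431, 33]);
translate([474, 0, 629]) cube([33, 431, 33]);
translate([0, 0, 422]) cube([33, 33, 207]);
translate([474, 0, 422]) cube([33, 33, 207]);


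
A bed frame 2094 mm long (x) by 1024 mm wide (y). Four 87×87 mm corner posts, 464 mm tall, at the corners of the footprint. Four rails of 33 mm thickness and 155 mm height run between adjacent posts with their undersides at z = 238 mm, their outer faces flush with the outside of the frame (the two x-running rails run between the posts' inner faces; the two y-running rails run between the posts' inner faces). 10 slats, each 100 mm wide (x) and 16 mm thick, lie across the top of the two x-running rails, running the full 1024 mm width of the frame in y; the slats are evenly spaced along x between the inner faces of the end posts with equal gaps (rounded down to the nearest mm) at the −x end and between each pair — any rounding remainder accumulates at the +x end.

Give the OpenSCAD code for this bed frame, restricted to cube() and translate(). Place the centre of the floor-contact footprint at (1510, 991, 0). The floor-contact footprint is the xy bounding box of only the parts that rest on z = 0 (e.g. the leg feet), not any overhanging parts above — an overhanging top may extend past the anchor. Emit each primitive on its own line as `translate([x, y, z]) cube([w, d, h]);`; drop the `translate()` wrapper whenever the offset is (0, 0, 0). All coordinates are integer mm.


translate([463, 479, 0]) cube([87, 87, 464]);
translate([463, 1416, 0]) cube([87, 87, 464]);
translate([2470, 479, 0]) cube([87, 87, 464]);
translate([2470, 1416, 0]) cube([87, 87, 464]);
translate([550, 479, 238]) cube([1920, 33, 155]);
translate([550, 1470, 238]) cube([1920, 33, 155]);
translate([463, 566, 238]) cube([33, 850, 155]);
translate([2524, 566, 238]) cube([33, 850, 155]);
translate([633, 479, 393]) cube([100, 1024, 16]);
translate([816, 479, 393]) cube([100, 1024, 16]);
translate([999, 479, 393]) cube([100, 1024, 16]);
translate([1182, 479, 393]) cube([100, 1024, 16]);
translate([1365, 479, 393]) cube([100, 1024, 16]);
translate([1548, 479, 393]) cube([100, 1024, 16]);
translate([1731, 479, 393]) cube([100, 1024, 16]);
translate([1914, 479, 393]) cube([100, 1024, 16]);
translate([2097, 479, 393]) cube([100, 1024, 16]);
translate([2280, 479, 393]) cube([100, 1024, 16]);


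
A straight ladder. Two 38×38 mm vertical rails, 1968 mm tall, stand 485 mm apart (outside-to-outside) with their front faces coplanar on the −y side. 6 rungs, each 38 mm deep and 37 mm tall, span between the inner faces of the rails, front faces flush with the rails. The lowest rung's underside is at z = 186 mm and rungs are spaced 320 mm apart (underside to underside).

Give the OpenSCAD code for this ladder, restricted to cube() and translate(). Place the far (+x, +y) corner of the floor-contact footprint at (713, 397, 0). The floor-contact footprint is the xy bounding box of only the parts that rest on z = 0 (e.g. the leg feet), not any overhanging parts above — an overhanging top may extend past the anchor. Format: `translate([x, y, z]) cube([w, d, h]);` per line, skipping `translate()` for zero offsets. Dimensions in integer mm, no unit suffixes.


translate([228, 359, 0]) cube([38, 38, 1968]);
translate([675, 359, 0]) cube([38, 38, 1968]);
translate([266, 359, 186]) cube([409, 38, 37]);
translate([266, 359, 506]) cube([409, 38, 37]);
translate([266, 359, 826]) cube([409, 38, 37]);
translate([266, 359, 1146]) cube([409, 38, 37]);
translate([266, 359, 1466]) cube([409, 38, 37]);
translate([266, 359, 1786]) cube([409, 38, 37]);


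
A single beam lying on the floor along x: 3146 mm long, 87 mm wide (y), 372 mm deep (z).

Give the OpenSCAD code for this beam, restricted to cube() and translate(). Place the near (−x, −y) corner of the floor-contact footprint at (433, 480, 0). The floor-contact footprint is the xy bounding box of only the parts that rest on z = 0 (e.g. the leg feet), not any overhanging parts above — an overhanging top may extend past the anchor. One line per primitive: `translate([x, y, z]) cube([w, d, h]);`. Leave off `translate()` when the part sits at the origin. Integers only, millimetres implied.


translate([433, 480, 0]) cube([3146, 87, 372]);


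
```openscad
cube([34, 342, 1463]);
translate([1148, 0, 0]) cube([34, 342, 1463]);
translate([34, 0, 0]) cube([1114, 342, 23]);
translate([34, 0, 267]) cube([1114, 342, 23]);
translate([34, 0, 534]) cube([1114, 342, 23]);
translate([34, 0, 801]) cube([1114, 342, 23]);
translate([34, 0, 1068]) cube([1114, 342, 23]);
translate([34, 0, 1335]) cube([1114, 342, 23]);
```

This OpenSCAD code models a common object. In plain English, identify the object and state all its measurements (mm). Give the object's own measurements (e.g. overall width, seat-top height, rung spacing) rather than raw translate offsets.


An open bookshelf. Two side panels, each 34 mm thick, 342 mm deep and 1463 mm tall, stand 1182 mm apart (outside-to-outside). Between them sit 6 shelves, each 23 mm thick and 342 mm deep, spanning the full gap between the sides. The bottom shelf rests on the floor (its underside at z = 0) and the clear gap between one shelf's top and the next shelf's underside is 244 mm.


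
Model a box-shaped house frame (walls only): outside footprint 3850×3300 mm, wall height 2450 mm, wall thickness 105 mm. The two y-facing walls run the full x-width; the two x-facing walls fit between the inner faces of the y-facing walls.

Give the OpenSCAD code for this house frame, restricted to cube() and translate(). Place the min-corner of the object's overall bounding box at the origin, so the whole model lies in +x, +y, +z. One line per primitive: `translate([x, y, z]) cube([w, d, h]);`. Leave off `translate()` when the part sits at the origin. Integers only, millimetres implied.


cube([3850, 105, 2450]);
translate([0, 3195, 0]) cube([3850, 105, 2450]);
translate([0, 105, 0]) cube([105, 3090, 2450]);
translate([3745, 105, 0]) cube([105, 3090, 2450]);


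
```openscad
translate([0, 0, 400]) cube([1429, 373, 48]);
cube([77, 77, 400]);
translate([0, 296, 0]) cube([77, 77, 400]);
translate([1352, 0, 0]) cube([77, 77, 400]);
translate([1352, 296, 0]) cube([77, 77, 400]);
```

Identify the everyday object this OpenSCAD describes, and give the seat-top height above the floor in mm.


A bench. The seat-top height is 448 mm.

A long slab on four corner posts — a bench. The slab sits at z = 400 with thickness 48, so the top is 400 + 48 = 448 mm.


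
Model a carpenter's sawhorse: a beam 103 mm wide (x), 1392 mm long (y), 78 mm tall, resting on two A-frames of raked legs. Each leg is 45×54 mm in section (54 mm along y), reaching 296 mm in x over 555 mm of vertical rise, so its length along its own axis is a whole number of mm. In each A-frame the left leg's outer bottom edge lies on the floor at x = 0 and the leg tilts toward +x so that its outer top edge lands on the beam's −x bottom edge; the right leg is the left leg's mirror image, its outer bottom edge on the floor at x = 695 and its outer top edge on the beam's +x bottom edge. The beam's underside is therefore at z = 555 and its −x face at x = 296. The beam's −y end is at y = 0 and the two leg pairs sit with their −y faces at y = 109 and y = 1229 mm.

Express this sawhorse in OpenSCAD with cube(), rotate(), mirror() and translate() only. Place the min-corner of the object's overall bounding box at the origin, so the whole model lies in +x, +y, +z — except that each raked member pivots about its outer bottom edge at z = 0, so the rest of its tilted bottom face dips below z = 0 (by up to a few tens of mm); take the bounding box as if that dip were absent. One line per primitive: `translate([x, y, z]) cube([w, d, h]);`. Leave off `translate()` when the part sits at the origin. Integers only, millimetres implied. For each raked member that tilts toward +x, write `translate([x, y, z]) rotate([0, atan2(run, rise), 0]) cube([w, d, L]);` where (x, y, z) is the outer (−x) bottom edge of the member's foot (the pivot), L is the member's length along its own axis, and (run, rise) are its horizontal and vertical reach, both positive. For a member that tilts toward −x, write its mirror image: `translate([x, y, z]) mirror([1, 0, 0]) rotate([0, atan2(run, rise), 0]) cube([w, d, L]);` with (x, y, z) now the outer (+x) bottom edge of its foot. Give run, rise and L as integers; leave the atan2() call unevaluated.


// leg length = √(296² + 555²) = 629
// right-leg outer foot x = 2·296 + 103 = 695
// beam min-corner = (296, 0, 555)
translate([296, 0, 555]) cube([103, 1392, 78]);
translate([0, 109, 0]) rotate([0, atan2(296, 555), 0]) cube([45, 54, 629]);
translate([695, 109, 0]) mirror([1, 0, 0]) rotate([0, atan2(296, 555), 0]) cube([45, 54, 629]);
translate([0, 1229, 0]) rotate([0, atan2(296, 555), 0]) cube([45, 54, 629]);
translate([695, 1229, 0]) mirror([1, 0, 0]) rotate([0, atan2(296, 555), 0]) cube([45, 54, 629]);


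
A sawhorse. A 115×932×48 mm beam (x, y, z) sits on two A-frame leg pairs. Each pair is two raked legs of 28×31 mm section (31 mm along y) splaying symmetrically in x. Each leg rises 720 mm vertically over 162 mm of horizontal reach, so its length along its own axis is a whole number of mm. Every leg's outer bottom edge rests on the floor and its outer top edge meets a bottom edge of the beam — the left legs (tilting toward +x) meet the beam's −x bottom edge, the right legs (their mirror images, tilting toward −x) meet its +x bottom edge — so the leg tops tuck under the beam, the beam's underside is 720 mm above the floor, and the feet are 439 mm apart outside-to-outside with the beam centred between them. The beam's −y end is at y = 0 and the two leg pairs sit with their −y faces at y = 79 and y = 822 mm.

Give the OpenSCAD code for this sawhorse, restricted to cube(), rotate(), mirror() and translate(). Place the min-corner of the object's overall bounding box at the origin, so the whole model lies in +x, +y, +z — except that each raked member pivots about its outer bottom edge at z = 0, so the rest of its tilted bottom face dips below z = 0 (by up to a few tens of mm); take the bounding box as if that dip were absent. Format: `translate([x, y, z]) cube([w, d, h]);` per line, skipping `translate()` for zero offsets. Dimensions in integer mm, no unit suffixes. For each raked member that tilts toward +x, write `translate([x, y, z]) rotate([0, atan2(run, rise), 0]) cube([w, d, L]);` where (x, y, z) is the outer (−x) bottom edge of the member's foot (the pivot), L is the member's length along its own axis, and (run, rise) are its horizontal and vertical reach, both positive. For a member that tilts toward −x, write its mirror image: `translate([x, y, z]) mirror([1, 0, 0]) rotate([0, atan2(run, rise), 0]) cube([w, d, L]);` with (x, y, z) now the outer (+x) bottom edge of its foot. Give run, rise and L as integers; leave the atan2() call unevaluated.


// leg length = √(162² + 720²) = 738
// right-leg outer foot x = 2·162 + 115 = 439
// beam min-corner = (162, 0, 720)
translate([162, 0, 720]) cube([115, 932, 48]);
translate([0, 79, 0]) rotate([0, atan2(162, 720), 0]) cube([28, 31, 738]);
translate([439, 79, 0]) mirror([1, 0, 0]) rotate([0, atan2(162, 720), 0]) cube([28, 31, 738]);
translate([0, 822, 0]) rotate([0, atan2(162, 720), 0]) cube([28, 31, 738]);
translate([439, 822, 0]) mirror([1, 0, 0]) rotate([0, atan2(162, 720), 0]) cube([28, 31, 738]);


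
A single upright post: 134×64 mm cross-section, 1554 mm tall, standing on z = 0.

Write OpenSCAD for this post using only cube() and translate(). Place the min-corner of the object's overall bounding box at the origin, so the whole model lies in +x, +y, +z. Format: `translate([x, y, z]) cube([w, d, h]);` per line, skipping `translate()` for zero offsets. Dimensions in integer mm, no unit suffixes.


cube([134, 64, 1554]);


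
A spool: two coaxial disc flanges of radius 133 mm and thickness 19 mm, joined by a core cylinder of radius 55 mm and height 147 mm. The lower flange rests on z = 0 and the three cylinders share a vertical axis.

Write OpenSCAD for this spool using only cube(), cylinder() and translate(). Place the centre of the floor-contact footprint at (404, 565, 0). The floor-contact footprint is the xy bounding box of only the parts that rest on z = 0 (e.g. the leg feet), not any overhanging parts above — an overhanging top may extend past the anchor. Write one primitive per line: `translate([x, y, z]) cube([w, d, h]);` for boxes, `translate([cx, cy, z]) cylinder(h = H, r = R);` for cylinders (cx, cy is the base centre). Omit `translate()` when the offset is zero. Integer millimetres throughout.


translate([404, 565, 0]) cylinder(h = 19, r = 133);
translate([404, 565, 19]) cylinder(h = 147, r = 55);
translate([404, 565, 166]) cylinder(h = 19, r = 133);


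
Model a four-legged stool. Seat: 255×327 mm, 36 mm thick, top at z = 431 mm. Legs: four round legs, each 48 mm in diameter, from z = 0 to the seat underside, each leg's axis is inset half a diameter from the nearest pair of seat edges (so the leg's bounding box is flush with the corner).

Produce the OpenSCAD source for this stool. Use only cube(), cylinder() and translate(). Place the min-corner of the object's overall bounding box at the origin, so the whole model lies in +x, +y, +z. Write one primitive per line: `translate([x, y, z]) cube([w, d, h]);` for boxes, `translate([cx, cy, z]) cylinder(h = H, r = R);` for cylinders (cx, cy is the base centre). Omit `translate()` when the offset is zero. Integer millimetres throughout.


// leg_h = 431 - 36 = 395
translate([0, 0, 395]) cube([255, 327, 36]);
translate([24, 24, 0]) cylinder(h = 395, r = 24);
translate([231, 24, 0]) cylinder(h = 395, r = 24);
translate([24, 303, 0]) cylinder(h = 395, r = 24);
translate([231, 303, 0]) cylinder(h = 395, r = 24);


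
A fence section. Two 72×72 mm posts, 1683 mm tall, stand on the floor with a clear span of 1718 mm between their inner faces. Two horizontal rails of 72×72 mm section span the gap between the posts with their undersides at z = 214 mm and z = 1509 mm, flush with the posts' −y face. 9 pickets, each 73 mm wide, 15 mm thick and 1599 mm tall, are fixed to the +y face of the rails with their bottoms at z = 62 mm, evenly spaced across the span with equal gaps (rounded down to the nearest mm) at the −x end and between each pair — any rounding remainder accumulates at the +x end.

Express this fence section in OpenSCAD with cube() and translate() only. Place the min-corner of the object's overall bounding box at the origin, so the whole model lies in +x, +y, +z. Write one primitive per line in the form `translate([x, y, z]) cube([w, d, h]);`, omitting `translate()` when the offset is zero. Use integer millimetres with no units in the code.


cube([72, 72, 1683]);
translate([1790, 0, 0]) cube([72, 72, 1683]);
translate([72, 0, 214]) cube([1718, 72, 72]);
translate([72, 0, 1509]) cube([1718, 72, 72]);
translate([178, 72, 62]) cube([73, 15, 1599]);
translate([357, 72, 62]) cube([73, 15, 1599]);
translate([536, 72, 62]) cube([73, 15, 1599]);
translate([715, 72, 62]) cube([73, 15, 1599]);
translate([894, 72, 62]) cube([73, 15, 1599]);
translate([1073, 72, 62]) cube([73, 15, 1599]);
translate([1252, 72, 62]) cube([73, 15, 1599]);
translate([1431, 72, 62]) cube([73, 15, 1599]);
translate([1610, 72, 62]) cube([73, 15, 1599]);


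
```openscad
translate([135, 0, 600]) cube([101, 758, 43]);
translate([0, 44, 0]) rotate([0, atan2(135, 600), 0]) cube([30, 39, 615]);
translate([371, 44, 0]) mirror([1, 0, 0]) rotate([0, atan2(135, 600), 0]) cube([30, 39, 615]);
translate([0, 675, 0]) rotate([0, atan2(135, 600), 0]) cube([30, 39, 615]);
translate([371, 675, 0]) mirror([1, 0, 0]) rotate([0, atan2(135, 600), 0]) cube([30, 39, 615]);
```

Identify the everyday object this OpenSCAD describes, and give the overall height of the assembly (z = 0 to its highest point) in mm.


A sawhorse. The overall height is 643 mm.

A beam across two mirrored pairs of raked legs — a sawhorse. The beam's underside is at z = 600 (matching the legs' vertical rise in atan2(135, 600)) and the beam is 43 mm tall, so its top is at 600 + 43 = 643 mm. The raked legs top out at the beam's underside, so that is the highest point.


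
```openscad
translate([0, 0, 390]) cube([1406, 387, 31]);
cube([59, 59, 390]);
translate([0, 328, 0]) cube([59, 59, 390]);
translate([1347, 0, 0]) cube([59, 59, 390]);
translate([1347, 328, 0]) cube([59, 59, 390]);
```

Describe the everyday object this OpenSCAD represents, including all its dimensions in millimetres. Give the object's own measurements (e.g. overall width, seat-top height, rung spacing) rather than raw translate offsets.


A long wooden bench with a 1406 mm (x) × 387 mm (y) seat, 31 mm thick, its top surface 421 mm above the floor. Four 59 mm square legs at the seat corners, flush with the edges, run from z = 0 to the seat underside.


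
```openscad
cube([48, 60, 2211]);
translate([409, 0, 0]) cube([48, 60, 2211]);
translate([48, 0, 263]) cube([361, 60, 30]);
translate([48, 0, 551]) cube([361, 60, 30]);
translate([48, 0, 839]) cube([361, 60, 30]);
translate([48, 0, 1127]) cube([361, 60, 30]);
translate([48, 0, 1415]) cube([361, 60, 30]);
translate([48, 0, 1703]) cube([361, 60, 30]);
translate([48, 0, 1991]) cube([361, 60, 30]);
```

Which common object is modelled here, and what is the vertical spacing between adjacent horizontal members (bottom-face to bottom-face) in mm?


A ladder. The rung spacing is 288 mm.

Two tall 48×60 posts with 7 short bars between them — a ladder. Adjacent rungs sit at z = 263 and z = 551, so the spacing is 551 − 263 = 288 mm.


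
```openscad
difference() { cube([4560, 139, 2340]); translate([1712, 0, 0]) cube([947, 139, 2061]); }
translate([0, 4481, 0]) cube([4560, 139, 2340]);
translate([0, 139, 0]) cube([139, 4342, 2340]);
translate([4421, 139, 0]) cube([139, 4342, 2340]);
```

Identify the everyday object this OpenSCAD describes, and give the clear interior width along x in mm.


A single room. The interior width is 4282 mm.

Four walls enclosing a rectangle with a door in the front wall — a room. Outside width 4560 minus two 139 mm walls gives 4282 mm.


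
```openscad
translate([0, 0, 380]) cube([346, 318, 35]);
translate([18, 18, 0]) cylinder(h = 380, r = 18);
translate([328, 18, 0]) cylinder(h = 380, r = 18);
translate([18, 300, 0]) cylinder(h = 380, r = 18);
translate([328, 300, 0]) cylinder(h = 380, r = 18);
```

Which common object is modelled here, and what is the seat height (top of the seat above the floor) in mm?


A stool. The seat height is 415 mm.

A 346×318×35 slab at z = 380 on four corner cylinders — a stool. The seat top is 380 + 35 = 415 mm.


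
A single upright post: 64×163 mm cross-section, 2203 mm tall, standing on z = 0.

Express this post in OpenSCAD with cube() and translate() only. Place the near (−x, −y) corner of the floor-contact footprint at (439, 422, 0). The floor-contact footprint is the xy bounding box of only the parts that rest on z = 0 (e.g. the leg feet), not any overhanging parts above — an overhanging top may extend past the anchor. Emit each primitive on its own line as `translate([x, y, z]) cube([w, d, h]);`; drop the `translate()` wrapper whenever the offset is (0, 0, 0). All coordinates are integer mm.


translate([439, 422, 0]) cube([64, 163, 2203]);


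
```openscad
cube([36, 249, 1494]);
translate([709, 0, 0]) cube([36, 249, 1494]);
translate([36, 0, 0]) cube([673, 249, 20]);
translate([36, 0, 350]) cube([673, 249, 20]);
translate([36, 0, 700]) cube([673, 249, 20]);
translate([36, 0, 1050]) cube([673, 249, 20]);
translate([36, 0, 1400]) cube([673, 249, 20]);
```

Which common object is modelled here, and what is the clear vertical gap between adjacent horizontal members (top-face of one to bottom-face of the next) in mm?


A bookshelf. The clear shelf gap is 330 mm.

Two tall side panels with 5 horizontal boards between them — a bookshelf. The first two shelf undersides are at z = 0 and z = 350; with shelf thickness 20, the clear gap is 350 − 0 − 20 = 330 mm.


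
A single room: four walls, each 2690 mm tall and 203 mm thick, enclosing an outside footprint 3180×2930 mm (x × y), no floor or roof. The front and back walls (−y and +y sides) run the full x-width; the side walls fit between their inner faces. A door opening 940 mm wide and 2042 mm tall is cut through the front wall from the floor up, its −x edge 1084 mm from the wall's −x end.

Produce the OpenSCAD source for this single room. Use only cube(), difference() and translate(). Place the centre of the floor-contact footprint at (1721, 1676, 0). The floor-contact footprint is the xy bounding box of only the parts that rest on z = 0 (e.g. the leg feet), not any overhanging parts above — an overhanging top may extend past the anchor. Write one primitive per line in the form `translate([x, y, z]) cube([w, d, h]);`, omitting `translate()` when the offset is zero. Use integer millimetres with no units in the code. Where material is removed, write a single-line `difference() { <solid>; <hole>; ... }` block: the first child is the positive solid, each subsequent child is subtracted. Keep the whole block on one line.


difference() { translate([131, 211, 0]) cube([3180, 203, 2690]); translate([1215, 211, 0]) cube([940, 203, 2042]); }
translate([131, 2938, 0]) cube([3180, 203, 2690]);
translate([131, 414, 0]) cube([203, 2524, 2690]);
translate([3108, 414, 0]) cube([203, 2524, 2690]);


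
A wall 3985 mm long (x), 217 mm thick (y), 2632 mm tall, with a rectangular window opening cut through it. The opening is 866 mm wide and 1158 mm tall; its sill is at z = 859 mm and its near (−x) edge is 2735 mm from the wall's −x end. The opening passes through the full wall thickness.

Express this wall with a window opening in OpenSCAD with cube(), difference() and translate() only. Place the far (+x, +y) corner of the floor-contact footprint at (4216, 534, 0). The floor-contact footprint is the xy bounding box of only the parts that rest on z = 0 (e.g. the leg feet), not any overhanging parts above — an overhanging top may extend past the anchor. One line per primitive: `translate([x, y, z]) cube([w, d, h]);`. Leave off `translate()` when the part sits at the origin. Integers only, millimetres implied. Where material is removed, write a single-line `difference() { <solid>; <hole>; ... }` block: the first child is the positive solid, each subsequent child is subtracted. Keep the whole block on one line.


difference() { translate([231, 317, 0]) cube([3985, 217, 2632]); translate([2966, 317, 859]) cube([866, 217, 1158]); }


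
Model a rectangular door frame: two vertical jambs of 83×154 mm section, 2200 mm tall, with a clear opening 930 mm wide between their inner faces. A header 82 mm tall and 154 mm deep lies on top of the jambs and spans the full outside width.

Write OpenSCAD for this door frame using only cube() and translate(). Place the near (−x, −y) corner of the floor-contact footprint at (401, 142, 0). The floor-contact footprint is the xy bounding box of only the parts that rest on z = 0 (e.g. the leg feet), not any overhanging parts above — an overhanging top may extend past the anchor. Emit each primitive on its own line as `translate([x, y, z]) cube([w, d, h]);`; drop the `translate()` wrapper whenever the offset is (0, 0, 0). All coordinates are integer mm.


translate([401, 142, 0]) cube([83, 154, 2200]);
translate([1414, 142, 0]) cube([83, 154, 2200]);
translate([401, 142, 2200]) cube([1096, 154, 82]);


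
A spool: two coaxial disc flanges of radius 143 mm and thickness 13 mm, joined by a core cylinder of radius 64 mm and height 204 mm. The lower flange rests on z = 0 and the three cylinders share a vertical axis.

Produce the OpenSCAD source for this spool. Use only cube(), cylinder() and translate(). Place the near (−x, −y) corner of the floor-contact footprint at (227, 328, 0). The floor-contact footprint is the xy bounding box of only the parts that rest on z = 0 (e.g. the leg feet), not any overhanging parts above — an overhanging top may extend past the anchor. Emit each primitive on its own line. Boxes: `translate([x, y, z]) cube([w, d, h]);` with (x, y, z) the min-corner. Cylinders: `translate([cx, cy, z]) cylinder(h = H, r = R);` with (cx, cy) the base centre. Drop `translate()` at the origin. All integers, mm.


translate([370, 471, 0]) cylinder(h = 13, r = 143);
translate([370, 471, 13]) cylinder(h = 204, r = 64);
translate([370, 471, 217]) cylinder(h = 13, r = 143);


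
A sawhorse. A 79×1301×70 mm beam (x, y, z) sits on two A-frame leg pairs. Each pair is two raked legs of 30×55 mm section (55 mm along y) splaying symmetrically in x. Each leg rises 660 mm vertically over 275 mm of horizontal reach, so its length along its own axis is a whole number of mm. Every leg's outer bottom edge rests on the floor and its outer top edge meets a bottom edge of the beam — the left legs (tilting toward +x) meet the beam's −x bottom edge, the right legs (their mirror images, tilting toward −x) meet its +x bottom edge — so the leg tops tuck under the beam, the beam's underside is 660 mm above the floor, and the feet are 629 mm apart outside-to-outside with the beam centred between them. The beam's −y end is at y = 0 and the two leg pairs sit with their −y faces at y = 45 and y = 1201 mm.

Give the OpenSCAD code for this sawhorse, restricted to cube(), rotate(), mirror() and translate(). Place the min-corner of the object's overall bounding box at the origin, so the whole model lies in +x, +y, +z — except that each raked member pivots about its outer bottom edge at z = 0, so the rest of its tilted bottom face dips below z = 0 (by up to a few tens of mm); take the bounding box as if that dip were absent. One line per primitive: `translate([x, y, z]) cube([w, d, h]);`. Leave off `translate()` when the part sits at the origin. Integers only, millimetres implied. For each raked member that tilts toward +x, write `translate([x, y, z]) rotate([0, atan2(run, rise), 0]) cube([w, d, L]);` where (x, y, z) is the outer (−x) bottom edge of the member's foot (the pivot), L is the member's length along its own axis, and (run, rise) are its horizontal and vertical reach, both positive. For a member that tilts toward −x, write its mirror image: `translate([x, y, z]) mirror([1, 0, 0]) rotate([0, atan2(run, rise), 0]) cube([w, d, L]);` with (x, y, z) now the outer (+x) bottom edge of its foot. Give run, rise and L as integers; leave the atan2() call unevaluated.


translate([275, 0, 660]) cube([79, 1301, 70]);
translate([0, 45, 0]) rotate([0, atan2(275, 660), 0]) cube([30, 55, 715]);
translate([629, 45, 0]) mirror([1, 0, 0]) rotate([0, atan2(275, 660), 0]) cube([30, 55, 715]);
translate([0, 1201, 0]) rotate([0, atan2(275, 660), 0]) cube([30, 55, 715]);
translate([629, 1201, 0]) mirror([1, 0, 0]) rotate([0, atan2(275, 660), 0]) cube([30, 55, 715]);


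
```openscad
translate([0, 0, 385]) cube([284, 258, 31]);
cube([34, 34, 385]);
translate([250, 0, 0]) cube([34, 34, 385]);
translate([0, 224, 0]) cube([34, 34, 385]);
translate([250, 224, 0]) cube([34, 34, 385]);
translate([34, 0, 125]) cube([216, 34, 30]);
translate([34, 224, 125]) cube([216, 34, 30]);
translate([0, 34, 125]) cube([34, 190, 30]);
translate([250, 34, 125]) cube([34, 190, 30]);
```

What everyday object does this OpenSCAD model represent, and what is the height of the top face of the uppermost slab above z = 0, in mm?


A stool. The seat height is 416 mm.

A 284×258×31 slab at z = 385 on four corner posts — a stool. The seat top is 385 + 31 = 416 mm.


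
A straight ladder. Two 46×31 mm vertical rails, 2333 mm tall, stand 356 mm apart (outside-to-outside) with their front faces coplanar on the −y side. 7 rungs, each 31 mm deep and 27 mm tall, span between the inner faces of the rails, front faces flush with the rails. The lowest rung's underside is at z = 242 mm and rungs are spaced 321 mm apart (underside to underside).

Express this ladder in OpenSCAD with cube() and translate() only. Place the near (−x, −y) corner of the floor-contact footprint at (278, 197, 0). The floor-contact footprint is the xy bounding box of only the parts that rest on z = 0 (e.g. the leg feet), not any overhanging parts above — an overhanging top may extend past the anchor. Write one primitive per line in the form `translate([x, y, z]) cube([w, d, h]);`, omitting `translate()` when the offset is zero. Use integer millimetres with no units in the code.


translate([278, 197, 0]) cube([46, 31, 2333]);
translate([588, 197, 0]) cube([46, 31, 2333]);
translate([324, 197, 242]) cube([264, 31, 27]);
translate([324, 197, 563]) cube([264, 31, 27]);
translate([324, 197, 884]) cube([264, 31, 27]);
translate([324, 197, 1205]) cube([264, 31, 27]);
translate([324, 197, 1526]) cube([264, 31, 27]);
translate([324, 197, 1847]) cube([264, 31, 27]);
translate([324, 197, 2168]) cube([264, 31, 27]);
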